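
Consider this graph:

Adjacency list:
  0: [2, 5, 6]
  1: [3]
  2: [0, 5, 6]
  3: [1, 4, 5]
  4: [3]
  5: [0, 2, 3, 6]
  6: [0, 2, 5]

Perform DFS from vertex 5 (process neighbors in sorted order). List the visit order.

DFS from vertex 5 (neighbors processed in ascending order):
Visit order: 5, 0, 2, 6, 3, 1, 4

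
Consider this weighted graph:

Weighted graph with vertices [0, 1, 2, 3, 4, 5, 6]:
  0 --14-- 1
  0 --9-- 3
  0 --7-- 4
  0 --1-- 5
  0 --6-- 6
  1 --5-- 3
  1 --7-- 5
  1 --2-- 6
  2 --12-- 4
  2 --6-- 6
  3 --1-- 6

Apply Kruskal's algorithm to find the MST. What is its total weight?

Applying Kruskal's algorithm (sort edges by weight, add if no cycle):
  Add (0,5) w=1
  Add (3,6) w=1
  Add (1,6) w=2
  Skip (1,3) w=5 (creates cycle)
  Add (0,6) w=6
  Add (2,6) w=6
  Add (0,4) w=7
  Skip (1,5) w=7 (creates cycle)
  Skip (0,3) w=9 (creates cycle)
  Skip (2,4) w=12 (creates cycle)
  Skip (0,1) w=14 (creates cycle)
MST weight = 23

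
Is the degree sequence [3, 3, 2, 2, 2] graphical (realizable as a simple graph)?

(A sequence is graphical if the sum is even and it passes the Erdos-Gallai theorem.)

Sum of degrees = 12. Sum is even and passes Erdos-Gallai. The sequence IS graphical.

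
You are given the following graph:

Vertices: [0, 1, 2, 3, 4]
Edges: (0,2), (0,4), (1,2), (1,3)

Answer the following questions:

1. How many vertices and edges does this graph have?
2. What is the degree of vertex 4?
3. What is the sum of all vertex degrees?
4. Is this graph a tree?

Count: 5 vertices, 4 edges.
Vertex 4 has neighbors [0], degree = 1.
Handshaking lemma: 2 * 4 = 8.
A graph is a tree iff it is connected and has exactly n-1 edges. This graph is connected (all 5 vertices in one component) and has 5-1 = 4 edges. It is a tree.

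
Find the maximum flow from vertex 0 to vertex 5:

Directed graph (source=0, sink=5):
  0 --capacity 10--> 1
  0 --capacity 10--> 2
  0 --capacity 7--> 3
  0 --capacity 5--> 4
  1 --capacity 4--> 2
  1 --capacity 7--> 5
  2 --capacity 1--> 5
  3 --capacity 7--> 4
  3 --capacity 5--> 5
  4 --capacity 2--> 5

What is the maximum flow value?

Computing max flow:
  Flow on (0->1): 7/10
  Flow on (0->2): 1/10
  Flow on (0->3): 5/7
  Flow on (0->4): 2/5
  Flow on (1->5): 7/7
  Flow on (2->5): 1/1
  Flow on (3->5): 5/5
  Flow on (4->5): 2/2
Maximum flow = 15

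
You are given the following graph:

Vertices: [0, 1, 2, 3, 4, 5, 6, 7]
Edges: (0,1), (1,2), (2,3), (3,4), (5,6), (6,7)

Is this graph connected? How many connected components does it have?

Checking connectivity: the graph has 2 connected component(s).
Components: [[0, 1, 2, 3, 4], [5, 6, 7]]. The graph is NOT connected.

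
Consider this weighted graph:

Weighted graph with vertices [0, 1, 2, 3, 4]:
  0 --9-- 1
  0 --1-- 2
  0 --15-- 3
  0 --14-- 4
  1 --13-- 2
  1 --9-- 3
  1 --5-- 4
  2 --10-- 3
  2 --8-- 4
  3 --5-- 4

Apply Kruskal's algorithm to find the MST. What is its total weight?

Applying Kruskal's algorithm (sort edges by weight, add if no cycle):
  Add (0,2) w=1
  Add (1,4) w=5
  Add (3,4) w=5
  Add (2,4) w=8
  Skip (0,1) w=9 (creates cycle)
  Skip (1,3) w=9 (creates cycle)
  Skip (2,3) w=10 (creates cycle)
  Skip (1,2) w=13 (creates cycle)
  Skip (0,4) w=14 (creates cycle)
  Skip (0,3) w=15 (creates cycle)
MST weight = 19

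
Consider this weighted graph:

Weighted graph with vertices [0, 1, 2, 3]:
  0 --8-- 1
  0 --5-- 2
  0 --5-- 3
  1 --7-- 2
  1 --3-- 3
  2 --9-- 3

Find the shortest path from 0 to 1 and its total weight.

Using Dijkstra's algorithm from vertex 0:
Shortest path: 0 -> 1
Total weight: 8 = 8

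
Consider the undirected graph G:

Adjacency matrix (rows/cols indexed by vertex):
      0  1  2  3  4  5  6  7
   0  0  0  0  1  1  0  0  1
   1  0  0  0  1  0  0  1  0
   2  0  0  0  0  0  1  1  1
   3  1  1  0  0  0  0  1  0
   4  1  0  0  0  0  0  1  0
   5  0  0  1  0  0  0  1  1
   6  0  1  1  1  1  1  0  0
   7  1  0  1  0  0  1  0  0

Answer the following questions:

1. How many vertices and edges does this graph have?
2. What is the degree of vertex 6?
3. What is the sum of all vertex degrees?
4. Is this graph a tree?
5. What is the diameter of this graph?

Count: 8 vertices, 12 edges.
Vertex 6 has neighbors [1, 2, 3, 4, 5], degree = 5.
Handshaking lemma: 2 * 12 = 24.
A tree on 8 vertices has 7 edges. This graph has 12 edges (5 extra). Not a tree.
Diameter (longest shortest path) = 3.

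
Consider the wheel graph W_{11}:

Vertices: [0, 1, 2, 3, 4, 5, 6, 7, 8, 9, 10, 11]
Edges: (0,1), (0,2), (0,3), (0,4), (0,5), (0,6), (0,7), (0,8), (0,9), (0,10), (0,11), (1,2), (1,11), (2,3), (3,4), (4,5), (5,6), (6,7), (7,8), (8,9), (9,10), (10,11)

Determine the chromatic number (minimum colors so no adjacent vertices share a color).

W_{11} = C_{11} plus a hub adjacent to every cycle vertex.
The outer cycle needs 3 colors (odd cycle); the hub is adjacent to all of them so needs a fresh color.
Chromatic number = 3 + 1 = 4.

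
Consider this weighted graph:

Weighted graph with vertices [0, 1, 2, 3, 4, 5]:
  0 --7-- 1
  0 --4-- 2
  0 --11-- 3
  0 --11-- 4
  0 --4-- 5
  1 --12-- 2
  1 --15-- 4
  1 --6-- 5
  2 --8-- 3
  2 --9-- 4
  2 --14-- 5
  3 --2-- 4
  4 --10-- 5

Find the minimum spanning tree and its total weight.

Applying Kruskal's algorithm (sort edges by weight, add if no cycle):
  Add (3,4) w=2
  Add (0,5) w=4
  Add (0,2) w=4
  Add (1,5) w=6
  Skip (0,1) w=7 (creates cycle)
  Add (2,3) w=8
  Skip (2,4) w=9 (creates cycle)
  Skip (4,5) w=10 (creates cycle)
  Skip (0,4) w=11 (creates cycle)
  Skip (0,3) w=11 (creates cycle)
  Skip (1,2) w=12 (creates cycle)
  Skip (2,5) w=14 (creates cycle)
  Skip (1,4) w=15 (creates cycle)
MST weight = 24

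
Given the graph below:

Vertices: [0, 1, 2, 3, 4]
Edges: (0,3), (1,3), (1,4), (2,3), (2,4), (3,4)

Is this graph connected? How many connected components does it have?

Checking connectivity: the graph has 1 connected component(s).
All vertices are reachable from each other. The graph IS connected.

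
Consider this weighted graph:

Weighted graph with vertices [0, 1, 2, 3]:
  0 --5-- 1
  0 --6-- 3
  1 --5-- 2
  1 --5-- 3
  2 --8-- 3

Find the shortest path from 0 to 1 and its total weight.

Using Dijkstra's algorithm from vertex 0:
Shortest path: 0 -> 1
Total weight: 5 = 5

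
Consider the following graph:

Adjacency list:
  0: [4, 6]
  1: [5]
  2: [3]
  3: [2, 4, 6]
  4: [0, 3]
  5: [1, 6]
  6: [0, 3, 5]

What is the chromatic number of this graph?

The graph has a maximum clique of size 2 (lower bound on chromatic number).
A valid 2-coloring: {0: 0, 1: 1, 2: 1, 3: 0, 4: 1, 5: 0, 6: 1}.
Chromatic number = 2.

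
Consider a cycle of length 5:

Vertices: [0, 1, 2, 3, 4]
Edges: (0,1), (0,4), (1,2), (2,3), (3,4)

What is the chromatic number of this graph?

This is an odd cycle (C_5). Odd cycles are not bipartite (any 2-coloring forces two adjacent vertices to match), and 3 colors suffice.
Chromatic number = 3.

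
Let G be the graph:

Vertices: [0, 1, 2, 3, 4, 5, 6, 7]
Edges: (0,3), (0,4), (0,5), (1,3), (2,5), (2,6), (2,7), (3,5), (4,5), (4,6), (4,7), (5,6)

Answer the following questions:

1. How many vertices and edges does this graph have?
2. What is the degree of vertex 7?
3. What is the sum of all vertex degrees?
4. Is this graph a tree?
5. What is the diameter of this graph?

Count: 8 vertices, 12 edges.
Vertex 7 has neighbors [2, 4], degree = 2.
Handshaking lemma: 2 * 12 = 24.
A tree on 8 vertices has 7 edges. This graph has 12 edges (5 extra). Not a tree.
Diameter (longest shortest path) = 4.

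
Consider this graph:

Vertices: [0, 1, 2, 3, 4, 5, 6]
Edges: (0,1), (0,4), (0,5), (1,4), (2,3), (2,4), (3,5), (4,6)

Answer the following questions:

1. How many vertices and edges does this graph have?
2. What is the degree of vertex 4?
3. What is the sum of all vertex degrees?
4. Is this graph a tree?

Count: 7 vertices, 8 edges.
Vertex 4 has neighbors [0, 1, 2, 6], degree = 4.
Handshaking lemma: 2 * 8 = 16.
A tree on 7 vertices has 6 edges. This graph has 8 edges (2 extra). Not a tree.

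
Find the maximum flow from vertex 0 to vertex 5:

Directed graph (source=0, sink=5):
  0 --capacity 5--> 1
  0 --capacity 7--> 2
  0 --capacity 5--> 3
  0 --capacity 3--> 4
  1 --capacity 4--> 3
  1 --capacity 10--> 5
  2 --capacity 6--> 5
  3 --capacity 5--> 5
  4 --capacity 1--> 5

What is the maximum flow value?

Computing max flow:
  Flow on (0->1): 5/5
  Flow on (0->2): 6/7
  Flow on (0->3): 5/5
  Flow on (0->4): 1/3
  Flow on (1->5): 5/10
  Flow on (2->5): 6/6
  Flow on (3->5): 5/5
  Flow on (4->5): 1/1
Maximum flow = 17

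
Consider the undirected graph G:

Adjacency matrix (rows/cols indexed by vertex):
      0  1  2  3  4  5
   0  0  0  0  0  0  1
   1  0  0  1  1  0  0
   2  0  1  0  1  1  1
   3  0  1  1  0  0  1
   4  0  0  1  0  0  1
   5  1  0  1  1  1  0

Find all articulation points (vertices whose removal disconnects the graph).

An articulation point is a vertex whose removal disconnects the graph.
Articulation points: [5]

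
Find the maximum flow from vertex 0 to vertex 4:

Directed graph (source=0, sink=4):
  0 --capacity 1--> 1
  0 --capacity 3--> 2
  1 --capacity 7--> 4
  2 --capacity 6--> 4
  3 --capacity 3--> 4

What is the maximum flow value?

Computing max flow:
  Flow on (0->1): 1/1
  Flow on (0->2): 3/3
  Flow on (1->4): 1/7
  Flow on (2->4): 3/6
Maximum flow = 4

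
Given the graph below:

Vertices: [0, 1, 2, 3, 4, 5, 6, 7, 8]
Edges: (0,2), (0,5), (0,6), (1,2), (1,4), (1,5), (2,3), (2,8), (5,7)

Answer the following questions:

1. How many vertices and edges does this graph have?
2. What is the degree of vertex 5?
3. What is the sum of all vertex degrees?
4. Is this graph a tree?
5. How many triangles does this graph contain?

Count: 9 vertices, 9 edges.
Vertex 5 has neighbors [0, 1, 7], degree = 3.
Handshaking lemma: 2 * 9 = 18.
A tree on 9 vertices has 8 edges. This graph has 9 edges (1 extra). Not a tree.
Number of triangles = 0.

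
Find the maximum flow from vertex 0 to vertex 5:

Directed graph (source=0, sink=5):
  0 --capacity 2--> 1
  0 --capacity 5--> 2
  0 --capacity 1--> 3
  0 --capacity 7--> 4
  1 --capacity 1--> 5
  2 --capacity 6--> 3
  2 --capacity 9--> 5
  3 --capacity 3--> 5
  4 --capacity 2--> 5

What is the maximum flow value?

Computing max flow:
  Flow on (0->1): 1/2
  Flow on (0->2): 5/5
  Flow on (0->3): 1/1
  Flow on (0->4): 2/7
  Flow on (1->5): 1/1
  Flow on (2->5): 5/9
  Flow on (3->5): 1/3
  Flow on (4->5): 2/2
Maximum flow = 9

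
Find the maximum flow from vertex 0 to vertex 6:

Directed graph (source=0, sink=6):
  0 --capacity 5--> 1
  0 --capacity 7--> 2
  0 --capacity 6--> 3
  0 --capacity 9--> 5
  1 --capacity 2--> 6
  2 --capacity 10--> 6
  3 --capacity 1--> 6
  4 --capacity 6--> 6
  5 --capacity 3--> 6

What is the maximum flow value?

Computing max flow:
  Flow on (0->1): 2/5
  Flow on (0->2): 7/7
  Flow on (0->3): 1/6
  Flow on (0->5): 3/9
  Flow on (1->6): 2/2
  Flow on (2->6): 7/10
  Flow on (3->6): 1/1
  Flow on (5->6): 3/3
Maximum flow = 13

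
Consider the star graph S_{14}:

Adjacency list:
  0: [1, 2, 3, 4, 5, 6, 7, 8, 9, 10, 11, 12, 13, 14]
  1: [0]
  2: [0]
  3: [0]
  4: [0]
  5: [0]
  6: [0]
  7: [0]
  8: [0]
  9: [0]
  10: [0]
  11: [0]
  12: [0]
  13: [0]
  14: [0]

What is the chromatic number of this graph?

S_{14} has one hub adjacent to 14 leaves; leaves are pairwise non-adjacent.
Color the hub 0 and every leaf 1.
Chromatic number = 2.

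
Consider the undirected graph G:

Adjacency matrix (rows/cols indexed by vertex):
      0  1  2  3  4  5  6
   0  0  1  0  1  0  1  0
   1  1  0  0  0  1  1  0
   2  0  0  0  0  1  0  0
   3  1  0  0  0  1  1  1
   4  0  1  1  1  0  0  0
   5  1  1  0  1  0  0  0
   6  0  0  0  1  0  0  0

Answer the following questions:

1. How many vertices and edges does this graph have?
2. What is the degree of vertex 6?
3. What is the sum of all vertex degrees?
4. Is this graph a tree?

Count: 7 vertices, 9 edges.
Vertex 6 has neighbors [3], degree = 1.
Handshaking lemma: 2 * 9 = 18.
A tree on 7 vertices has 6 edges. This graph has 9 edges (3 extra). Not a tree.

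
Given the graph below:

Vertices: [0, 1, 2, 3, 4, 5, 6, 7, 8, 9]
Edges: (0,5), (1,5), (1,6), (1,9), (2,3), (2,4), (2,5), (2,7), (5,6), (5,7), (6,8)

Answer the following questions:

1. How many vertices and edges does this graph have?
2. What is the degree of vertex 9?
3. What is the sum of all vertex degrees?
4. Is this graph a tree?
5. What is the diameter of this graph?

Count: 10 vertices, 11 edges.
Vertex 9 has neighbors [1], degree = 1.
Handshaking lemma: 2 * 11 = 22.
A tree on 10 vertices has 9 edges. This graph has 11 edges (2 extra). Not a tree.
Diameter (longest shortest path) = 4.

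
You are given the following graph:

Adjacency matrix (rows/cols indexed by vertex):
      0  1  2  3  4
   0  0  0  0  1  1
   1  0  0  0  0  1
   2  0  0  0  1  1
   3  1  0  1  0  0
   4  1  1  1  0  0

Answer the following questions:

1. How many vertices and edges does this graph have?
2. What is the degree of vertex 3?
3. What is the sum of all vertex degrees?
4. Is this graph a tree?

Count: 5 vertices, 5 edges.
Vertex 3 has neighbors [0, 2], degree = 2.
Handshaking lemma: 2 * 5 = 10.
A tree on 5 vertices has 4 edges. This graph has 5 edges (1 extra). Not a tree.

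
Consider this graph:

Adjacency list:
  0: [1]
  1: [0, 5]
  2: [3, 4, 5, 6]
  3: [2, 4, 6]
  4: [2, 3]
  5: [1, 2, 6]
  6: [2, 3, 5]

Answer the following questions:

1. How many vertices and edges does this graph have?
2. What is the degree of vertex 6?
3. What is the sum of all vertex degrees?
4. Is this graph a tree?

Count: 7 vertices, 9 edges.
Vertex 6 has neighbors [2, 3, 5], degree = 3.
Handshaking lemma: 2 * 9 = 18.
A tree on 7 vertices has 6 edges. This graph has 9 edges (3 extra). Not a tree.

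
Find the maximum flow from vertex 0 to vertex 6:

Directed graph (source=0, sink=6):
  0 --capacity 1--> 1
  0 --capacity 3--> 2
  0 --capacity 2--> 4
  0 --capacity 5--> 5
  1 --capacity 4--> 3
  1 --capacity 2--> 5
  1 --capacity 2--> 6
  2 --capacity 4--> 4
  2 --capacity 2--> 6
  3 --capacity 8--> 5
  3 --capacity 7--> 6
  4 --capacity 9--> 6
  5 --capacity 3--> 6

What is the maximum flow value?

Computing max flow:
  Flow on (0->1): 1/1
  Flow on (0->2): 3/3
  Flow on (0->4): 2/2
  Flow on (0->5): 3/5
  Flow on (1->6): 1/2
  Flow on (2->4): 1/4
  Flow on (2->6): 2/2
  Flow on (4->6): 3/9
  Flow on (5->6): 3/3
Maximum flow = 9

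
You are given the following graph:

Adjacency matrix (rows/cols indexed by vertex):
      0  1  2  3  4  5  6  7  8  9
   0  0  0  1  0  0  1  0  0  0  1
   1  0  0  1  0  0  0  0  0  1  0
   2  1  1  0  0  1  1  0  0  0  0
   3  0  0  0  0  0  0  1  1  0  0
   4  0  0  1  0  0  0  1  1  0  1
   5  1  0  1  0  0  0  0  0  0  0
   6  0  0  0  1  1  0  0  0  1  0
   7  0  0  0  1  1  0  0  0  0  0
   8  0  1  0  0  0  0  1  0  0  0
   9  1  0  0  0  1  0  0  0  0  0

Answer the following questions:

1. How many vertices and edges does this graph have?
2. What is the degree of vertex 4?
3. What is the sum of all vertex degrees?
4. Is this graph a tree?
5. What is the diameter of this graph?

Count: 10 vertices, 13 edges.
Vertex 4 has neighbors [2, 6, 7, 9], degree = 4.
Handshaking lemma: 2 * 13 = 26.
A tree on 10 vertices has 9 edges. This graph has 13 edges (4 extra). Not a tree.
Diameter (longest shortest path) = 4.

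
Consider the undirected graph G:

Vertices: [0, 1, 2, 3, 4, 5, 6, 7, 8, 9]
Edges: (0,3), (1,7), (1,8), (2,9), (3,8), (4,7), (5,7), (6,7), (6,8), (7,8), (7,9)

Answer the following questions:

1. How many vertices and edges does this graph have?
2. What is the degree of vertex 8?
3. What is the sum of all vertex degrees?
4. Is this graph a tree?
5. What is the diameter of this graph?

Count: 10 vertices, 11 edges.
Vertex 8 has neighbors [1, 3, 6, 7], degree = 4.
Handshaking lemma: 2 * 11 = 22.
A tree on 10 vertices has 9 edges. This graph has 11 edges (2 extra). Not a tree.
Diameter (longest shortest path) = 5.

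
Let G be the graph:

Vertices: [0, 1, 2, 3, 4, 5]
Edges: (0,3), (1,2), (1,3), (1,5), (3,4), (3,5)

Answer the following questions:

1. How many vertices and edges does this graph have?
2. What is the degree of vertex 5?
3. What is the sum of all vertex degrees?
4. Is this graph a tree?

Count: 6 vertices, 6 edges.
Vertex 5 has neighbors [1, 3], degree = 2.
Handshaking lemma: 2 * 6 = 12.
A tree on 6 vertices has 5 edges. This graph has 6 edges (1 extra). Not a tree.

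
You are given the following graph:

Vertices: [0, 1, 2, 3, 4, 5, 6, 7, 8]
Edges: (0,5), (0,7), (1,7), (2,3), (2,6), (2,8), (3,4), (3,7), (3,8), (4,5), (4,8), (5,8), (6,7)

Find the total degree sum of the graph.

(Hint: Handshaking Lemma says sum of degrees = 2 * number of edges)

Count edges: 13 edges.
By Handshaking Lemma: sum of degrees = 2 * 13 = 26.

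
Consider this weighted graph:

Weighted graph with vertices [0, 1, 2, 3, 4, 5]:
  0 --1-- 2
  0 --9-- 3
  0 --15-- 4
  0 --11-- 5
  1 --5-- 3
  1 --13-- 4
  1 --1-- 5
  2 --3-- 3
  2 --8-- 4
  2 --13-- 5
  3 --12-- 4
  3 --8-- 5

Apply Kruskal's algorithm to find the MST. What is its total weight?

Applying Kruskal's algorithm (sort edges by weight, add if no cycle):
  Add (0,2) w=1
  Add (1,5) w=1
  Add (2,3) w=3
  Add (1,3) w=5
  Add (2,4) w=8
  Skip (3,5) w=8 (creates cycle)
  Skip (0,3) w=9 (creates cycle)
  Skip (0,5) w=11 (creates cycle)
  Skip (3,4) w=12 (creates cycle)
  Skip (1,4) w=13 (creates cycle)
  Skip (2,5) w=13 (creates cycle)
  Skip (0,4) w=15 (creates cycle)
MST weight = 18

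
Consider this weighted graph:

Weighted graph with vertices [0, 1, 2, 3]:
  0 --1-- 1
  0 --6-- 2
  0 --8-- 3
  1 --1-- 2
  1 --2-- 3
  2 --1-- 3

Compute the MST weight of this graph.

Applying Kruskal's algorithm (sort edges by weight, add if no cycle):
  Add (0,1) w=1
  Add (1,2) w=1
  Add (2,3) w=1
  Skip (1,3) w=2 (creates cycle)
  Skip (0,2) w=6 (creates cycle)
  Skip (0,3) w=8 (creates cycle)
MST weight = 3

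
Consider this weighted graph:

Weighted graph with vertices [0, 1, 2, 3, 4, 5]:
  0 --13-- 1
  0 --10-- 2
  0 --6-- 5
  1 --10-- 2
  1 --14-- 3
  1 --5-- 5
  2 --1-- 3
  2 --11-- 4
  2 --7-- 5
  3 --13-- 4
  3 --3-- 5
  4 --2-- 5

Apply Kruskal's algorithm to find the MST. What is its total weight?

Applying Kruskal's algorithm (sort edges by weight, add if no cycle):
  Add (2,3) w=1
  Add (4,5) w=2
  Add (3,5) w=3
  Add (1,5) w=5
  Add (0,5) w=6
  Skip (2,5) w=7 (creates cycle)
  Skip (0,2) w=10 (creates cycle)
  Skip (1,2) w=10 (creates cycle)
  Skip (2,4) w=11 (creates cycle)
  Skip (0,1) w=13 (creates cycle)
  Skip (3,4) w=13 (creates cycle)
  Skip (1,3) w=14 (creates cycle)
MST weight = 17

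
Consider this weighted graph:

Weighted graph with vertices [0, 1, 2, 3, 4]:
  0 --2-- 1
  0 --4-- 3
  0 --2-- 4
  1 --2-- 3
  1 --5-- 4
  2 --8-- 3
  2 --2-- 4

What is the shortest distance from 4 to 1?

Using Dijkstra's algorithm from vertex 4:
Shortest path: 4 -> 0 -> 1
Total weight: 2 + 2 = 4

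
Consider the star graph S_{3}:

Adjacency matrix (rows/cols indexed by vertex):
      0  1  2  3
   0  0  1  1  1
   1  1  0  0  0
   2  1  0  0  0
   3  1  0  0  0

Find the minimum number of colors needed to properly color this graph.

S_{3} has one hub adjacent to 3 leaves; leaves are pairwise non-adjacent.
Color the hub 0 and every leaf 1.
Chromatic number = 2.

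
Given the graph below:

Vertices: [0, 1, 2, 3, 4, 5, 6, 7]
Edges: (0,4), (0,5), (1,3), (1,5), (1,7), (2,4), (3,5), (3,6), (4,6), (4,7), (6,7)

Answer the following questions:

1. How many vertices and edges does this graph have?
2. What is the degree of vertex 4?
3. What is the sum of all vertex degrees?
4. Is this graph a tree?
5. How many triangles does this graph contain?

Count: 8 vertices, 11 edges.
Vertex 4 has neighbors [0, 2, 6, 7], degree = 4.
Handshaking lemma: 2 * 11 = 22.
A tree on 8 vertices has 7 edges. This graph has 11 edges (4 extra). Not a tree.
Number of triangles = 2.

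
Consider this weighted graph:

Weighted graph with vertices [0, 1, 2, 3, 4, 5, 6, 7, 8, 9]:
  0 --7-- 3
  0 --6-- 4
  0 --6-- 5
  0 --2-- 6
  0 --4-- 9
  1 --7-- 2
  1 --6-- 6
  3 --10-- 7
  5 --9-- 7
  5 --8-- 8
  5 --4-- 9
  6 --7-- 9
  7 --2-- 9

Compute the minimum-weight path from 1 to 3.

Using Dijkstra's algorithm from vertex 1:
Shortest path: 1 -> 6 -> 0 -> 3
Total weight: 6 + 2 + 7 = 15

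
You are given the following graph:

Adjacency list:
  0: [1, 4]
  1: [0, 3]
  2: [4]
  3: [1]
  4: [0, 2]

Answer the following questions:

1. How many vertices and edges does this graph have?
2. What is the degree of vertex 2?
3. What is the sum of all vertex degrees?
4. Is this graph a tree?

Count: 5 vertices, 4 edges.
Vertex 2 has neighbors [4], degree = 1.
Handshaking lemma: 2 * 4 = 8.
A graph is a tree iff it is connected and has exactly n-1 edges. This graph is connected (all 5 vertices in one component) and has 5-1 = 4 edges. It is a tree.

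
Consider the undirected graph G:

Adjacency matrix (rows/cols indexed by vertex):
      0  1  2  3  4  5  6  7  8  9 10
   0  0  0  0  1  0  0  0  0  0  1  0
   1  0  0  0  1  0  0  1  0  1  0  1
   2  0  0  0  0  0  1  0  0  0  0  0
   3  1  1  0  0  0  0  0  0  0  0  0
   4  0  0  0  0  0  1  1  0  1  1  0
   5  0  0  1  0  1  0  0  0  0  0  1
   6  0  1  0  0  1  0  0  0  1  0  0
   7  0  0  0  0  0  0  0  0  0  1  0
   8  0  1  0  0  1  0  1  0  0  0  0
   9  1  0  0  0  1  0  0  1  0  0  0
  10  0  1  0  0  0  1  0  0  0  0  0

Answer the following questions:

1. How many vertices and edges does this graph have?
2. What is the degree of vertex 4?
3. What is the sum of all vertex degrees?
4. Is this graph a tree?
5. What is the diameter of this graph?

Count: 11 vertices, 14 edges.
Vertex 4 has neighbors [5, 6, 8, 9], degree = 4.
Handshaking lemma: 2 * 14 = 28.
A tree on 11 vertices has 10 edges. This graph has 14 edges (4 extra). Not a tree.
Diameter (longest shortest path) = 4.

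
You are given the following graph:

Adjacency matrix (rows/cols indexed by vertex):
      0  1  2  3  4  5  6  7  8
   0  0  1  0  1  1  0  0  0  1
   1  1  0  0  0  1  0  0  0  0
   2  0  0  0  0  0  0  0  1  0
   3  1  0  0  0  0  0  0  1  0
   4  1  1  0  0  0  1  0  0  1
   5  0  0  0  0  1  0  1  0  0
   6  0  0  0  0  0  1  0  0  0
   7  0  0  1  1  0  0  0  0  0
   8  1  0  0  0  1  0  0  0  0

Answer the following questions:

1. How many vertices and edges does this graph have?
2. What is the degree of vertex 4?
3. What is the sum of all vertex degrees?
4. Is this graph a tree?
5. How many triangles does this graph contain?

Count: 9 vertices, 10 edges.
Vertex 4 has neighbors [0, 1, 5, 8], degree = 4.
Handshaking lemma: 2 * 10 = 20.
A tree on 9 vertices has 8 edges. This graph has 10 edges (2 extra). Not a tree.
Number of triangles = 2.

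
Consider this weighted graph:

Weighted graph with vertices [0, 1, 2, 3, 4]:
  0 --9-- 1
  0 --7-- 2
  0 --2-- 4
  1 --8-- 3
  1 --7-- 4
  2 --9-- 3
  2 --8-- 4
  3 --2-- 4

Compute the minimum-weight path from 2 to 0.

Using Dijkstra's algorithm from vertex 2:
Shortest path: 2 -> 0
Total weight: 7 = 7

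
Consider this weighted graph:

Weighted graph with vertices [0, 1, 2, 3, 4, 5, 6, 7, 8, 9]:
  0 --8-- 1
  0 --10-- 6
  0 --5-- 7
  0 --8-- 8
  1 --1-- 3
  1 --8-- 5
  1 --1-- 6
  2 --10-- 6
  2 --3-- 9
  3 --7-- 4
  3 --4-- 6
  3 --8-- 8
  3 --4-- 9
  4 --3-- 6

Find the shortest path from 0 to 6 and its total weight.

Using Dijkstra's algorithm from vertex 0:
Shortest path: 0 -> 1 -> 6
Total weight: 8 + 1 = 9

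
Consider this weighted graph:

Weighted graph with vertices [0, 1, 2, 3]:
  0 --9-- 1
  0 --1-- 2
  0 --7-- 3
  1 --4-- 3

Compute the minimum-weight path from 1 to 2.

Using Dijkstra's algorithm from vertex 1:
Shortest path: 1 -> 0 -> 2
Total weight: 9 + 1 = 10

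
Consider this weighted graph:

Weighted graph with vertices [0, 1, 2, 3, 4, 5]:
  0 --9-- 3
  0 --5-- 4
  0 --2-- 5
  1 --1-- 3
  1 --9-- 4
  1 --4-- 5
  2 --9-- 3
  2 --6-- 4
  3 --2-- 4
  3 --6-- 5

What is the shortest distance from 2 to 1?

Using Dijkstra's algorithm from vertex 2:
Shortest path: 2 -> 4 -> 3 -> 1
Total weight: 6 + 2 + 1 = 9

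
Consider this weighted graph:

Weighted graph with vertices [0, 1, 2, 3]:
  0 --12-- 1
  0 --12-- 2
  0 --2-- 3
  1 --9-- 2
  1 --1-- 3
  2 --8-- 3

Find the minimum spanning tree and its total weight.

Applying Kruskal's algorithm (sort edges by weight, add if no cycle):
  Add (1,3) w=1
  Add (0,3) w=2
  Add (2,3) w=8
  Skip (1,2) w=9 (creates cycle)
  Skip (0,1) w=12 (creates cycle)
  Skip (0,2) w=12 (creates cycle)
MST weight = 11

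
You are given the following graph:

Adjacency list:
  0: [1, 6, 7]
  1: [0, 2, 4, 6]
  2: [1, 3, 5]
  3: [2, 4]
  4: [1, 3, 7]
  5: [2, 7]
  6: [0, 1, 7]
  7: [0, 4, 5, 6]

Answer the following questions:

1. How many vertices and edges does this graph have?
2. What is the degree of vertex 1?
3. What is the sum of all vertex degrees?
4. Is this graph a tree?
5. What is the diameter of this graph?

Count: 8 vertices, 12 edges.
Vertex 1 has neighbors [0, 2, 4, 6], degree = 4.
Handshaking lemma: 2 * 12 = 24.
A tree on 8 vertices has 7 edges. This graph has 12 edges (5 extra). Not a tree.
Diameter (longest shortest path) = 3.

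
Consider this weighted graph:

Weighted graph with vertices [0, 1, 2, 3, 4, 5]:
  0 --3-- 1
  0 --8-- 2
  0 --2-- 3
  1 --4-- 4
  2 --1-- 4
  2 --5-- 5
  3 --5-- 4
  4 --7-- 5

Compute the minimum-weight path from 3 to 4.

Using Dijkstra's algorithm from vertex 3:
Shortest path: 3 -> 4
Total weight: 5 = 5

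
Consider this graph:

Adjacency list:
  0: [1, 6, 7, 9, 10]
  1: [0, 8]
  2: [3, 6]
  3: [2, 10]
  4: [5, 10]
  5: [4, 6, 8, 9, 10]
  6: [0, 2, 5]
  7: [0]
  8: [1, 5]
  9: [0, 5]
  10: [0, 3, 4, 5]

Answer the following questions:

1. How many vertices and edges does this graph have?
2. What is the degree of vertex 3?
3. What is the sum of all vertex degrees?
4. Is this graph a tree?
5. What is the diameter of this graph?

Count: 11 vertices, 15 edges.
Vertex 3 has neighbors [2, 10], degree = 2.
Handshaking lemma: 2 * 15 = 30.
A tree on 11 vertices has 10 edges. This graph has 15 edges (5 extra). Not a tree.
Diameter (longest shortest path) = 3.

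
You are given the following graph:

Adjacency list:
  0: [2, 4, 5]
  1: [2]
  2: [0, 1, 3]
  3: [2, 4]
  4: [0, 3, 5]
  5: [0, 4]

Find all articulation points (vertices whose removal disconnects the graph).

An articulation point is a vertex whose removal disconnects the graph.
Articulation points: [2]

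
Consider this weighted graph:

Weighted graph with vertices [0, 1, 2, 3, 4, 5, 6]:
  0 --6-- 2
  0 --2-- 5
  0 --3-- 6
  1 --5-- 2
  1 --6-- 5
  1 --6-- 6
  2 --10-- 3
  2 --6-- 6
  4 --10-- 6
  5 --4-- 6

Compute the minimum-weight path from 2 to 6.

Using Dijkstra's algorithm from vertex 2:
Shortest path: 2 -> 6
Total weight: 6 = 6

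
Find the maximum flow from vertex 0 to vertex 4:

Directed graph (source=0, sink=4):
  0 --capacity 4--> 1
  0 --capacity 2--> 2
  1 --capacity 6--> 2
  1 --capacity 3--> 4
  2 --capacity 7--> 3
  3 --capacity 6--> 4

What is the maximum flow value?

Computing max flow:
  Flow on (0->1): 4/4
  Flow on (0->2): 2/2
  Flow on (1->2): 1/6
  Flow on (1->4): 3/3
  Flow on (2->3): 3/7
  Flow on (3->4): 3/6
Maximum flow = 6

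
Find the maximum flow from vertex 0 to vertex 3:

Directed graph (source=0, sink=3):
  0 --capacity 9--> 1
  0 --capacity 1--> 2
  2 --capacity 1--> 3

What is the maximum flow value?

Computing max flow:
  Flow on (0->2): 1/1
  Flow on (2->3): 1/1
Maximum flow = 1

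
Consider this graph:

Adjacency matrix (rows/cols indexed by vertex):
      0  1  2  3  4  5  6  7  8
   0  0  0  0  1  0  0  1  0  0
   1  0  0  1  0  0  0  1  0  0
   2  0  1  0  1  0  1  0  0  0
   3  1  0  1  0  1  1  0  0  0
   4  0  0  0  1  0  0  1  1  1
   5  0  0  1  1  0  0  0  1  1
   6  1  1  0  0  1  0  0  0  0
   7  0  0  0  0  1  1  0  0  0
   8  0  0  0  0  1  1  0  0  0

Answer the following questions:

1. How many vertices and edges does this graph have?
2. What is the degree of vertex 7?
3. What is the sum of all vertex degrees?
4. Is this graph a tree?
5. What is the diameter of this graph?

Count: 9 vertices, 13 edges.
Vertex 7 has neighbors [4, 5], degree = 2.
Handshaking lemma: 2 * 13 = 26.
A tree on 9 vertices has 8 edges. This graph has 13 edges (5 extra). Not a tree.
Diameter (longest shortest path) = 3.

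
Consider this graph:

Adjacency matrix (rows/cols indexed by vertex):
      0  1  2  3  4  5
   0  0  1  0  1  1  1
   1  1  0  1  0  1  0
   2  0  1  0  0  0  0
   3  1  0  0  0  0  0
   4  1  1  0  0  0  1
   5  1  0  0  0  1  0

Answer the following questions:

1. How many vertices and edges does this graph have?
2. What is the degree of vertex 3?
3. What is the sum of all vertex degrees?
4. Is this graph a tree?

Count: 6 vertices, 7 edges.
Vertex 3 has neighbors [0], degree = 1.
Handshaking lemma: 2 * 7 = 14.
A tree on 6 vertices has 5 edges. This graph has 7 edges (2 extra). Not a tree.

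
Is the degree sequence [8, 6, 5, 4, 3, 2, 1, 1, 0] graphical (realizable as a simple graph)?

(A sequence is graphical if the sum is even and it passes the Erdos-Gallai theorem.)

Sum of degrees = 30. Sum is even but fails Erdos-Gallai. The sequence is NOT graphical.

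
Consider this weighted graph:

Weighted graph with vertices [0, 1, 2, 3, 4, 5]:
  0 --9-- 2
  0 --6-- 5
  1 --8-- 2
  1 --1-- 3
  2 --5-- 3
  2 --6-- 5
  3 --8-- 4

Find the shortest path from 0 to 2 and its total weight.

Using Dijkstra's algorithm from vertex 0:
Shortest path: 0 -> 2
Total weight: 9 = 9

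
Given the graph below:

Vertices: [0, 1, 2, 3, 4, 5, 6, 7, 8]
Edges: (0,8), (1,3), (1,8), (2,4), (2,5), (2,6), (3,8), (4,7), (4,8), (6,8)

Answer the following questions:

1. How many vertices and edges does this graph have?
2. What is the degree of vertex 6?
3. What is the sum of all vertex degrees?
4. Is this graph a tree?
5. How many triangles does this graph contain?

Count: 9 vertices, 10 edges.
Vertex 6 has neighbors [2, 8], degree = 2.
Handshaking lemma: 2 * 10 = 20.
A tree on 9 vertices has 8 edges. This graph has 10 edges (2 extra). Not a tree.
Number of triangles = 1.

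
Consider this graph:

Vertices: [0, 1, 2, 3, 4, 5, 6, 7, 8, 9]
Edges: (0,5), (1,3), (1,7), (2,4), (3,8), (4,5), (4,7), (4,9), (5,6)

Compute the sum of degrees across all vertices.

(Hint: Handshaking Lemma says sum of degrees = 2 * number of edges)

Count edges: 9 edges.
By Handshaking Lemma: sum of degrees = 2 * 9 = 18.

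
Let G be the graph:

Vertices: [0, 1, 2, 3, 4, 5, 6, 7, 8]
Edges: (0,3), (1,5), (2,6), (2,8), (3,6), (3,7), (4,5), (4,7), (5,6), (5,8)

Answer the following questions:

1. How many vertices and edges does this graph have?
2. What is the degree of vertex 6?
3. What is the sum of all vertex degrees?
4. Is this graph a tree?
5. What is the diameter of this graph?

Count: 9 vertices, 10 edges.
Vertex 6 has neighbors [2, 3, 5], degree = 3.
Handshaking lemma: 2 * 10 = 20.
A tree on 9 vertices has 8 edges. This graph has 10 edges (2 extra). Not a tree.
Diameter (longest shortest path) = 4.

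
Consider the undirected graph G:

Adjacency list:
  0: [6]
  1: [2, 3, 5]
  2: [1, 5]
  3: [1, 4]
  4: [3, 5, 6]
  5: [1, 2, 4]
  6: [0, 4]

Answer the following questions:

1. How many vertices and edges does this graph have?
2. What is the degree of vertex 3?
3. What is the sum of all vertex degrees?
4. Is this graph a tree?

Count: 7 vertices, 8 edges.
Vertex 3 has neighbors [1, 4], degree = 2.
Handshaking lemma: 2 * 8 = 16.
A tree on 7 vertices has 6 edges. This graph has 8 edges (2 extra). Not a tree.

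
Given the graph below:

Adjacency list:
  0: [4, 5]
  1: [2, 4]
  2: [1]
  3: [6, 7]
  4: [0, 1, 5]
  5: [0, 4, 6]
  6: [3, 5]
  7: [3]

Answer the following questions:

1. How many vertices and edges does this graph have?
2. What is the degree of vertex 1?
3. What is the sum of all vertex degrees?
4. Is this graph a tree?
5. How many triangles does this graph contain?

Count: 8 vertices, 8 edges.
Vertex 1 has neighbors [2, 4], degree = 2.
Handshaking lemma: 2 * 8 = 16.
A tree on 8 vertices has 7 edges. This graph has 8 edges (1 extra). Not a tree.
Number of triangles = 1.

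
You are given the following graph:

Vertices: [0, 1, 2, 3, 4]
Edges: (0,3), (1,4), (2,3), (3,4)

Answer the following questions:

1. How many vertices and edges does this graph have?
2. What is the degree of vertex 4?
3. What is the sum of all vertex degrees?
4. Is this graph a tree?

Count: 5 vertices, 4 edges.
Vertex 4 has neighbors [1, 3], degree = 2.
Handshaking lemma: 2 * 4 = 8.
A graph is a tree iff it is connected and has exactly n-1 edges. This graph is connected (all 5 vertices in one component) and has 5-1 = 4 edges. It is a tree.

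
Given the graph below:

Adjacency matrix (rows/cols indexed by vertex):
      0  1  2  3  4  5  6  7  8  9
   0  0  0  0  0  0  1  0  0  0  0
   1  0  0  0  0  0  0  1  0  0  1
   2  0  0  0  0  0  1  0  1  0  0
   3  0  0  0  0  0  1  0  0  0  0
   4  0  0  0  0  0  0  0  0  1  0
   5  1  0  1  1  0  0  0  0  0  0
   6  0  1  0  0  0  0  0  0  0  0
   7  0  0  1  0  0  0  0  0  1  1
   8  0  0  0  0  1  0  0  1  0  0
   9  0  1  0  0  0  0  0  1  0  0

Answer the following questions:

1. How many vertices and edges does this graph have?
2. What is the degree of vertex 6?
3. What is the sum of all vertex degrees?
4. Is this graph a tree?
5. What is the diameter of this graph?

Count: 10 vertices, 9 edges.
Vertex 6 has neighbors [1], degree = 1.
Handshaking lemma: 2 * 9 = 18.
A graph is a tree iff it is connected and has exactly n-1 edges. This graph is connected (all 10 vertices in one component) and has 10-1 = 9 edges. It is a tree.
Diameter (longest shortest path) = 6.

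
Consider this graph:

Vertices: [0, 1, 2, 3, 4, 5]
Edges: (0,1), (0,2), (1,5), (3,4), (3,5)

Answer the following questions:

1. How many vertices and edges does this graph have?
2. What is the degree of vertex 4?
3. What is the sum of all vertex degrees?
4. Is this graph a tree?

Count: 6 vertices, 5 edges.
Vertex 4 has neighbors [3], degree = 1.
Handshaking lemma: 2 * 5 = 10.
A graph is a tree iff it is connected and has exactly n-1 edges. This graph is connected (all 6 vertices in one component) and has 6-1 = 5 edges. It is a tree.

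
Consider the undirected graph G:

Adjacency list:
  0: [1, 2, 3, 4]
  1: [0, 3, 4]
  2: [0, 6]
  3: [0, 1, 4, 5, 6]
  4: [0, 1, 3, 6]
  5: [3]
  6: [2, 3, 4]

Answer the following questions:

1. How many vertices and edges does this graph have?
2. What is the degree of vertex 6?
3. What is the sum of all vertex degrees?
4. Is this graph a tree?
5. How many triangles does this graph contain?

Count: 7 vertices, 11 edges.
Vertex 6 has neighbors [2, 3, 4], degree = 3.
Handshaking lemma: 2 * 11 = 22.
A tree on 7 vertices has 6 edges. This graph has 11 edges (5 extra). Not a tree.
Number of triangles = 5.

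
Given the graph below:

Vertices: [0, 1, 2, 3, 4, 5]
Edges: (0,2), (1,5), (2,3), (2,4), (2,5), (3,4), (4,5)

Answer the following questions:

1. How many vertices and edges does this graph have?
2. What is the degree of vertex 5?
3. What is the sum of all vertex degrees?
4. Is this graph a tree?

Count: 6 vertices, 7 edges.
Vertex 5 has neighbors [1, 2, 4], degree = 3.
Handshaking lemma: 2 * 7 = 14.
A tree on 6 vertices has 5 edges. This graph has 7 edges (2 extra). Not a tree.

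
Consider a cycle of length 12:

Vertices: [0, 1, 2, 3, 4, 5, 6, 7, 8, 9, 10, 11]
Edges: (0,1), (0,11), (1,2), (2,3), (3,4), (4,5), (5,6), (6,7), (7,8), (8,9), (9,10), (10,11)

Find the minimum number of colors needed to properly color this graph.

This is an even cycle (C_12). Even cycles are bipartite.
Chromatic number = 2.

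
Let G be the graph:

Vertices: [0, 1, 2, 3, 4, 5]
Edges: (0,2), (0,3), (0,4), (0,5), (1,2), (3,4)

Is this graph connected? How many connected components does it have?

Checking connectivity: the graph has 1 connected component(s).
All vertices are reachable from each other. The graph IS connected.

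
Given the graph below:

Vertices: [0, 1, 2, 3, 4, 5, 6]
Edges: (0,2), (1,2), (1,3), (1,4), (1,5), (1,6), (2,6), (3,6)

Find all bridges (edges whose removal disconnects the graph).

A bridge is an edge whose removal increases the number of connected components.
Bridges found: (0,2), (1,4), (1,5)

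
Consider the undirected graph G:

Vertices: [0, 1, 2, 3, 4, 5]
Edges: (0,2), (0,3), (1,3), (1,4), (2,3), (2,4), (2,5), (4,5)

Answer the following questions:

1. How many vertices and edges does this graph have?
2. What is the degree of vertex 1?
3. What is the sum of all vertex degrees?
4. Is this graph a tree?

Count: 6 vertices, 8 edges.
Vertex 1 has neighbors [3, 4], degree = 2.
Handshaking lemma: 2 * 8 = 16.
A tree on 6 vertices has 5 edges. This graph has 8 edges (3 extra). Not a tree.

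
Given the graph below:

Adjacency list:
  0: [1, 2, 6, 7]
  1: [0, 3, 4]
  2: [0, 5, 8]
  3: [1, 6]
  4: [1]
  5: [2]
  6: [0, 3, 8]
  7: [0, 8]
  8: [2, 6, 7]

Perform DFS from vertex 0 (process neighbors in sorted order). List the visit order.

DFS from vertex 0 (neighbors processed in ascending order):
Visit order: 0, 1, 3, 6, 8, 2, 5, 7, 4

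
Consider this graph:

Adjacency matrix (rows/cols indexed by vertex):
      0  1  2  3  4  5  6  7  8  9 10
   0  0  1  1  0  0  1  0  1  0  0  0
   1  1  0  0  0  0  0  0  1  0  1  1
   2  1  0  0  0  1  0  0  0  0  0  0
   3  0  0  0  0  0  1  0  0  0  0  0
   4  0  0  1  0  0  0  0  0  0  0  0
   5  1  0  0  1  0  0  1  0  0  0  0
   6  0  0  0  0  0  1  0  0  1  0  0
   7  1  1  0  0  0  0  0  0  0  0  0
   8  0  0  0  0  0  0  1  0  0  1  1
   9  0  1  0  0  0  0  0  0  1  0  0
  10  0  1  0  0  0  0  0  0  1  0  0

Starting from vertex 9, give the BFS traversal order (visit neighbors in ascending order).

BFS from vertex 9 (neighbors processed in ascending order):
Visit order: 9, 1, 8, 0, 7, 10, 6, 2, 5, 4, 3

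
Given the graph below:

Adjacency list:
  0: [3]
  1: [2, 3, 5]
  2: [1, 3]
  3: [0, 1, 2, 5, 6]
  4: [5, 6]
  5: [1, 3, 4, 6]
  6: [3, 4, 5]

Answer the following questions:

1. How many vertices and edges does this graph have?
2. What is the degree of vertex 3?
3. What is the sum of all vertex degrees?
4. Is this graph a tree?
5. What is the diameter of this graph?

Count: 7 vertices, 10 edges.
Vertex 3 has neighbors [0, 1, 2, 5, 6], degree = 5.
Handshaking lemma: 2 * 10 = 20.
A tree on 7 vertices has 6 edges. This graph has 10 edges (4 extra). Not a tree.
Diameter (longest shortest path) = 3.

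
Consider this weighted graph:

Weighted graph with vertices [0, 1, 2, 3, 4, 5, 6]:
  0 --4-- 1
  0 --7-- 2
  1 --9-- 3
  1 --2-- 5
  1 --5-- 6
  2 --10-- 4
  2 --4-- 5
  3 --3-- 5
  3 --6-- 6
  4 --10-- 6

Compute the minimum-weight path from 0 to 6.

Using Dijkstra's algorithm from vertex 0:
Shortest path: 0 -> 1 -> 6
Total weight: 4 + 5 = 9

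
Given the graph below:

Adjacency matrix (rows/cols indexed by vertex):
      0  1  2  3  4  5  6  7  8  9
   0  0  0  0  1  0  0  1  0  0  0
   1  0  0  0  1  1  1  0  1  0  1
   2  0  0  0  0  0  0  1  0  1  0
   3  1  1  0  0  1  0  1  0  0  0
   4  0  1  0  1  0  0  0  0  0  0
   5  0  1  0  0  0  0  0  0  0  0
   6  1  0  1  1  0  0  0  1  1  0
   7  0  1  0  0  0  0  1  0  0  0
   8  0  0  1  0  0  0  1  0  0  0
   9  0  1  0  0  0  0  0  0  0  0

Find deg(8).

Vertex 8 has neighbors [2, 6], so deg(8) = 2.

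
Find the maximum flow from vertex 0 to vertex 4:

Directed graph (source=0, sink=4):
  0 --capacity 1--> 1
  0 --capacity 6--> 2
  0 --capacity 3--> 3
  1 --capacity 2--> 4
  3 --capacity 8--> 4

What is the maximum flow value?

Computing max flow:
  Flow on (0->1): 1/1
  Flow on (0->3): 3/3
  Flow on (1->4): 1/2
  Flow on (3->4): 3/8
Maximum flow = 4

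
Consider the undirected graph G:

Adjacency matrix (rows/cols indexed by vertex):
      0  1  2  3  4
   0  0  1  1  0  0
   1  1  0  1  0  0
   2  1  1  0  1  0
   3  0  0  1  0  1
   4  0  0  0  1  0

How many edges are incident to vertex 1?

Vertex 1 has neighbors [0, 2], so deg(1) = 2.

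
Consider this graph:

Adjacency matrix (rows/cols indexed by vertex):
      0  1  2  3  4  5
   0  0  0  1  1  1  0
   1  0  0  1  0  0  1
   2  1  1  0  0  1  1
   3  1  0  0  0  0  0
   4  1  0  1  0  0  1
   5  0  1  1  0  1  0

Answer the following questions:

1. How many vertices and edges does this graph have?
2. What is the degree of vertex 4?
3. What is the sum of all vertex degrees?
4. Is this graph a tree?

Count: 6 vertices, 8 edges.
Vertex 4 has neighbors [0, 2, 5], degree = 3.
Handshaking lemma: 2 * 8 = 16.
A tree on 6 vertices has 5 edges. This graph has 8 edges (3 extra). Not a tree.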